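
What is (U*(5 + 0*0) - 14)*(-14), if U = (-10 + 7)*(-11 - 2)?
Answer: -2534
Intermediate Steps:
U = 39 (U = -3*(-13) = 39)
(U*(5 + 0*0) - 14)*(-14) = (39*(5 + 0*0) - 14)*(-14) = (39*(5 + 0) - 14)*(-14) = (39*5 - 14)*(-14) = (195 - 14)*(-14) = 181*(-14) = -2534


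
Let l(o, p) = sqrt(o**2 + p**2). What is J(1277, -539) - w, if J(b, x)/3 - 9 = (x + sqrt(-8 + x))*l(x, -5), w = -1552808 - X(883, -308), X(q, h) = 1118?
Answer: 1553953 - 1617*sqrt(290546) + 3*I*sqrt(158928662) ≈ 6.8235e+5 + 37820.0*I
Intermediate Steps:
w = -1553926 (w = -1552808 - 1*1118 = -1552808 - 1118 = -1553926)
J(b, x) = 27 + 3*sqrt(25 + x**2)*(x + sqrt(-8 + x)) (J(b, x) = 27 + 3*((x + sqrt(-8 + x))*sqrt(x**2 + (-5)**2)) = 27 + 3*((x + sqrt(-8 + x))*sqrt(x**2 + 25)) = 27 + 3*((x + sqrt(-8 + x))*sqrt(25 + x**2)) = 27 + 3*(sqrt(25 + x**2)*(x + sqrt(-8 + x))) = 27 + 3*sqrt(25 + x**2)*(x + sqrt(-8 + x)))
J(1277, -539) - w = (27 + 3*(-539)*sqrt(25 + (-539)**2) + 3*sqrt(-8 - 539)*sqrt(25 + (-539)**2)) - 1*(-1553926) = (27 + 3*(-539)*sqrt(25 + 290521) + 3*sqrt(-547)*sqrt(25 + 290521)) + 1553926 = (27 + 3*(-539)*sqrt(290546) + 3*(I*sqrt(547))*sqrt(290546)) + 1553926 = (27 - 1617*sqrt(290546) + 3*I*sqrt(158928662)) + 1553926 = 1553953 - 1617*sqrt(290546) + 3*I*sqrt(158928662)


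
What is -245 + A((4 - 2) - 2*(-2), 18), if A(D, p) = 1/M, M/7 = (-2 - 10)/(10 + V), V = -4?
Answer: -3431/14 ≈ -245.07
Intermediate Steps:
M = -14 (M = 7*((-2 - 10)/(10 - 4)) = 7*(-12/6) = 7*(-12*1/6) = 7*(-2) = -14)
A(D, p) = -1/14 (A(D, p) = 1/(-14) = -1/14)
-245 + A((4 - 2) - 2*(-2), 18) = -245 - 1/14 = -3431/14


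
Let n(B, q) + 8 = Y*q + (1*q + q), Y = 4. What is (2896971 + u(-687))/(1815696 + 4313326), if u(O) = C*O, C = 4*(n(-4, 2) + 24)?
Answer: 2820027/6129022 ≈ 0.46011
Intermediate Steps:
n(B, q) = -8 + 6*q (n(B, q) = -8 + (4*q + (1*q + q)) = -8 + (4*q + (q + q)) = -8 + (4*q + 2*q) = -8 + 6*q)
C = 112 (C = 4*((-8 + 6*2) + 24) = 4*((-8 + 12) + 24) = 4*(4 + 24) = 4*28 = 112)
u(O) = 112*O
(2896971 + u(-687))/(1815696 + 4313326) = (2896971 + 112*(-687))/(1815696 + 4313326) = (2896971 - 76944)/6129022 = 2820027*(1/6129022) = 2820027/6129022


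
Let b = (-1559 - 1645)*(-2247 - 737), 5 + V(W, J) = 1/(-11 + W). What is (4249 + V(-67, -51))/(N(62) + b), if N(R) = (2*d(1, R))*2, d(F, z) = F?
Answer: 331031/745737720 ≈ 0.00044390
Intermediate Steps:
V(W, J) = -5 + 1/(-11 + W)
b = 9560736 (b = -3204*(-2984) = 9560736)
N(R) = 4 (N(R) = (2*1)*2 = 2*2 = 4)
(4249 + V(-67, -51))/(N(62) + b) = (4249 + (56 - 5*(-67))/(-11 - 67))/(4 + 9560736) = (4249 + (56 + 335)/(-78))/9560740 = (4249 - 1/78*391)*(1/9560740) = (4249 - 391/78)*(1/9560740) = (331031/78)*(1/9560740) = 331031/745737720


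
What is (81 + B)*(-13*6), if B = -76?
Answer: -390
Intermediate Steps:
(81 + B)*(-13*6) = (81 - 76)*(-13*6) = 5*(-78) = -390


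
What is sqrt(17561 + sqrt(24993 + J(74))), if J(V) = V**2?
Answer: sqrt(17561 + sqrt(30469)) ≈ 133.17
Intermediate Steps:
sqrt(17561 + sqrt(24993 + J(74))) = sqrt(17561 + sqrt(24993 + 74**2)) = sqrt(17561 + sqrt(24993 + 5476)) = sqrt(17561 + sqrt(30469))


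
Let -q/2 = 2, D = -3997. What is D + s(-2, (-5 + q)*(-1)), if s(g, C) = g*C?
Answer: -4015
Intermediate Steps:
q = -4 (q = -2*2 = -4)
s(g, C) = C*g
D + s(-2, (-5 + q)*(-1)) = -3997 + ((-5 - 4)*(-1))*(-2) = -3997 - 9*(-1)*(-2) = -3997 + 9*(-2) = -3997 - 18 = -4015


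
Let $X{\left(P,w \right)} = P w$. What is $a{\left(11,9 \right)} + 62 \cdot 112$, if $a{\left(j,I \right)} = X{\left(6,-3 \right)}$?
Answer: $6926$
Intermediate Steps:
$a{\left(j,I \right)} = -18$ ($a{\left(j,I \right)} = 6 \left(-3\right) = -18$)
$a{\left(11,9 \right)} + 62 \cdot 112 = -18 + 62 \cdot 112 = -18 + 6944 = 6926$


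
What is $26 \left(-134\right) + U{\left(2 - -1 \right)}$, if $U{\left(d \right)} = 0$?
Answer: $-3484$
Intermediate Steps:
$26 \left(-134\right) + U{\left(2 - -1 \right)} = 26 \left(-134\right) + 0 = -3484 + 0 = -3484$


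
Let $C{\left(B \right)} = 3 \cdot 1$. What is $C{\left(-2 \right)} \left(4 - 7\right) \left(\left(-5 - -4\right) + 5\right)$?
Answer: $-36$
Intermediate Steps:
$C{\left(B \right)} = 3$
$C{\left(-2 \right)} \left(4 - 7\right) \left(\left(-5 - -4\right) + 5\right) = 3 \left(4 - 7\right) \left(\left(-5 - -4\right) + 5\right) = 3 \left(- 3 \left(\left(-5 + 4\right) + 5\right)\right) = 3 \left(- 3 \left(-1 + 5\right)\right) = 3 \left(\left(-3\right) 4\right) = 3 \left(-12\right) = -36$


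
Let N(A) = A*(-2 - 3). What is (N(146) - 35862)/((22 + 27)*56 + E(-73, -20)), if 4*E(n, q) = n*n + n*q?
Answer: -146368/17765 ≈ -8.2391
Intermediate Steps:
E(n, q) = n**2/4 + n*q/4 (E(n, q) = (n*n + n*q)/4 = (n**2 + n*q)/4 = n**2/4 + n*q/4)
N(A) = -5*A (N(A) = A*(-5) = -5*A)
(N(146) - 35862)/((22 + 27)*56 + E(-73, -20)) = (-5*146 - 35862)/((22 + 27)*56 + (1/4)*(-73)*(-73 - 20)) = (-730 - 35862)/(49*56 + (1/4)*(-73)*(-93)) = -36592/(2744 + 6789/4) = -36592/17765/4 = -36592*4/17765 = -146368/17765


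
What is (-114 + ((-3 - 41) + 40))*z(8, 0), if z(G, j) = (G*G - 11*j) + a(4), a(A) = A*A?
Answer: -9440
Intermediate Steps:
a(A) = A²
z(G, j) = 16 + G² - 11*j (z(G, j) = (G*G - 11*j) + 4² = (G² - 11*j) + 16 = 16 + G² - 11*j)
(-114 + ((-3 - 41) + 40))*z(8, 0) = (-114 + ((-3 - 41) + 40))*(16 + 8² - 11*0) = (-114 + (-44 + 40))*(16 + 64 + 0) = (-114 - 4)*80 = -118*80 = -9440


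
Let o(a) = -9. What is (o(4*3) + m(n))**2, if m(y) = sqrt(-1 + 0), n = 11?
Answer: (9 - I)**2 ≈ 80.0 - 18.0*I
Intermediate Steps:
m(y) = I (m(y) = sqrt(-1) = I)
(o(4*3) + m(n))**2 = (-9 + I)**2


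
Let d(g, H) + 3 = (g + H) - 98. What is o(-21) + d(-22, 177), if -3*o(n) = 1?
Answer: 161/3 ≈ 53.667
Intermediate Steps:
d(g, H) = -101 + H + g (d(g, H) = -3 + ((g + H) - 98) = -3 + ((H + g) - 98) = -3 + (-98 + H + g) = -101 + H + g)
o(n) = -⅓ (o(n) = -⅓*1 = -⅓)
o(-21) + d(-22, 177) = -⅓ + (-101 + 177 - 22) = -⅓ + 54 = 161/3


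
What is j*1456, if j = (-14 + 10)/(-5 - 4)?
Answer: 5824/9 ≈ 647.11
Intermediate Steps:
j = 4/9 (j = -4/(-9) = -4*(-⅑) = 4/9 ≈ 0.44444)
j*1456 = (4/9)*1456 = 5824/9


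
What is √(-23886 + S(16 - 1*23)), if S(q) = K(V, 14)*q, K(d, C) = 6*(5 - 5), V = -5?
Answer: 3*I*√2654 ≈ 154.55*I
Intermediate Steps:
K(d, C) = 0 (K(d, C) = 6*0 = 0)
S(q) = 0 (S(q) = 0*q = 0)
√(-23886 + S(16 - 1*23)) = √(-23886 + 0) = √(-23886) = 3*I*√2654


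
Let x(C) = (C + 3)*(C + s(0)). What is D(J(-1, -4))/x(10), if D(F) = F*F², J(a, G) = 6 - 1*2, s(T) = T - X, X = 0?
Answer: 32/65 ≈ 0.49231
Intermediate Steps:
s(T) = T (s(T) = T - 1*0 = T + 0 = T)
x(C) = C*(3 + C) (x(C) = (C + 3)*(C + 0) = (3 + C)*C = C*(3 + C))
J(a, G) = 4 (J(a, G) = 6 - 2 = 4)
D(F) = F³
D(J(-1, -4))/x(10) = 4³/((10*(3 + 10))) = 64/((10*13)) = 64/130 = 64*(1/130) = 32/65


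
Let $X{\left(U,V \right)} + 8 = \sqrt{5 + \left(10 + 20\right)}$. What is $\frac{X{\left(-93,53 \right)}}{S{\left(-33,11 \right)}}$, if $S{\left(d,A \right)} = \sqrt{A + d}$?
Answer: $\frac{i \sqrt{22} \left(8 - \sqrt{35}\right)}{22} \approx 0.44429 i$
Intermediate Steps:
$X{\left(U,V \right)} = -8 + \sqrt{35}$ ($X{\left(U,V \right)} = -8 + \sqrt{5 + \left(10 + 20\right)} = -8 + \sqrt{5 + 30} = -8 + \sqrt{35}$)
$\frac{X{\left(-93,53 \right)}}{S{\left(-33,11 \right)}} = \frac{-8 + \sqrt{35}}{\sqrt{11 - 33}} = \frac{-8 + \sqrt{35}}{\sqrt{-22}} = \frac{-8 + \sqrt{35}}{i \sqrt{22}} = \left(-8 + \sqrt{35}\right) \left(- \frac{i \sqrt{22}}{22}\right) = - \frac{i \sqrt{22} \left(-8 + \sqrt{35}\right)}{22}$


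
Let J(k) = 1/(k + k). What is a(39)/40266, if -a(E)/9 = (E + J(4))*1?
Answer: -313/35792 ≈ -0.0087450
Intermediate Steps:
J(k) = 1/(2*k)
a(E) = -9/8 - 9*E (a(E) = -9*(E + (½)/4) = -9*(E + (½)*(¼)) = -9*(E + ⅛) = -9*(⅛ + E) = -9/8 - 9*E)
a(39)/40266 = (-9/8 - 9*39)/40266 = (-9/8 - 351)*(1/40266) = -2817/8*1/40266 = -313/35792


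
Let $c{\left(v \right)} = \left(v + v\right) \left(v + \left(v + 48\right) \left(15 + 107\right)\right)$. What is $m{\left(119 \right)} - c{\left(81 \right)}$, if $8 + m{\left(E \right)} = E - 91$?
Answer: $-2562658$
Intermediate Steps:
$m{\left(E \right)} = -99 + E$ ($m{\left(E \right)} = -8 + \left(E - 91\right) = -8 + \left(-91 + E\right) = -99 + E$)
$c{\left(v \right)} = 2 v \left(5856 + 123 v\right)$ ($c{\left(v \right)} = 2 v \left(v + \left(48 + v\right) 122\right) = 2 v \left(v + \left(5856 + 122 v\right)\right) = 2 v \left(5856 + 123 v\right)$)
$m{\left(119 \right)} - c{\left(81 \right)} = \left(-99 + 119\right) - 6 \cdot 81 \left(1952 + 41 \cdot 81\right) = 20 - 6 \cdot 81 \left(1952 + 3321\right) = 20 - 6 \cdot 81 \cdot 5273 = 20 - 2562678 = -2562658$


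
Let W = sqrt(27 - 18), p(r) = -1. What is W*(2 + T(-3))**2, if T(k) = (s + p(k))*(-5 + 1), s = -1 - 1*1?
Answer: 588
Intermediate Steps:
s = -2 (s = -1 - 1 = -2)
T(k) = 12 (T(k) = (-2 - 1)*(-5 + 1) = -3*(-4) = 12)
W = 3 (W = sqrt(9) = 3)
W*(2 + T(-3))**2 = 3*(2 + 12)**2 = 3*14**2 = 3*196 = 588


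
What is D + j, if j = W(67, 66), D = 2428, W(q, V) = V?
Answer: 2494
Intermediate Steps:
j = 66
D + j = 2428 + 66 = 2494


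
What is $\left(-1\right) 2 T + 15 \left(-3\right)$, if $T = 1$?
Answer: $-47$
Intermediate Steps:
$\left(-1\right) 2 T + 15 \left(-3\right) = \left(-1\right) 2 \cdot 1 + 15 \left(-3\right) = \left(-2\right) 1 - 45 = -2 - 45 = -47$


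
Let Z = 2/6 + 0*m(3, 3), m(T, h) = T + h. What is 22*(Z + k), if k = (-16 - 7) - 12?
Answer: -2288/3 ≈ -762.67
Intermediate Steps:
k = -35 (k = -23 - 12 = -35)
Z = ⅓ (Z = 2/6 + 0*(3 + 3) = 2*(⅙) + 0*6 = ⅓ + 0 = ⅓ ≈ 0.33333)
22*(Z + k) = 22*(⅓ - 35) = 22*(-104/3) = -2288/3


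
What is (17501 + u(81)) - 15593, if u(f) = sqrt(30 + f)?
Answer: 1908 + sqrt(111) ≈ 1918.5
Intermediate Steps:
(17501 + u(81)) - 15593 = (17501 + sqrt(30 + 81)) - 15593 = (17501 + sqrt(111)) - 15593 = 1908 + sqrt(111)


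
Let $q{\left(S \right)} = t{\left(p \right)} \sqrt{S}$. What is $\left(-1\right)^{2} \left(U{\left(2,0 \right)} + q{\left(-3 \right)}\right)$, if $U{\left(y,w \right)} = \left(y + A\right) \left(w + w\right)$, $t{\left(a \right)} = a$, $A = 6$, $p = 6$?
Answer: $6 i \sqrt{3} \approx 10.392 i$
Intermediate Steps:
$U{\left(y,w \right)} = 2 w \left(6 + y\right)$ ($U{\left(y,w \right)} = \left(y + 6\right) \left(w + w\right) = \left(6 + y\right) 2 w = 2 w \left(6 + y\right)$)
$q{\left(S \right)} = 6 \sqrt{S}$
$\left(-1\right)^{2} \left(U{\left(2,0 \right)} + q{\left(-3 \right)}\right) = \left(-1\right)^{2} \left(2 \cdot 0 \left(6 + 2\right) + 6 \sqrt{-3}\right) = 1 \left(2 \cdot 0 \cdot 8 + 6 i \sqrt{3}\right) = 1 \left(0 + 6 i \sqrt{3}\right) = 1 \cdot 6 i \sqrt{3} = 6 i \sqrt{3}$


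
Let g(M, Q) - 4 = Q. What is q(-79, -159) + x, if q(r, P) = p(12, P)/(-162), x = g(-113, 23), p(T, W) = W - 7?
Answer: 2270/81 ≈ 28.025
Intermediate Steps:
g(M, Q) = 4 + Q
p(T, W) = -7 + W
x = 27 (x = 4 + 23 = 27)
q(r, P) = 7/162 - P/162 (q(r, P) = (-7 + P)/(-162) = (-7 + P)*(-1/162) = 7/162 - P/162)
q(-79, -159) + x = (7/162 - 1/162*(-159)) + 27 = (7/162 + 53/54) + 27 = 83/81 + 27 = 2270/81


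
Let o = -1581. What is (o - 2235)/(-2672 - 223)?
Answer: 1272/965 ≈ 1.3181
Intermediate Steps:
(o - 2235)/(-2672 - 223) = (-1581 - 2235)/(-2672 - 223) = -3816/(-2895) = -3816*(-1/2895) = 1272/965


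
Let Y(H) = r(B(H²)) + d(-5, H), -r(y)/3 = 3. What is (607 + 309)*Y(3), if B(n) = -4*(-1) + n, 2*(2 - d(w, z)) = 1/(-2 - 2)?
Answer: -12595/2 ≈ -6297.5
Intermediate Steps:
d(w, z) = 17/8 (d(w, z) = 2 - 1/(2*(-2 - 2)) = 2 - ½/(-4) = 2 - ½*(-¼) = 2 + ⅛ = 17/8)
B(n) = 4 + n
r(y) = -9 (r(y) = -3*3 = -9)
Y(H) = -55/8 (Y(H) = -9 + 17/8 = -55/8)
(607 + 309)*Y(3) = (607 + 309)*(-55/8) = 916*(-55/8) = -12595/2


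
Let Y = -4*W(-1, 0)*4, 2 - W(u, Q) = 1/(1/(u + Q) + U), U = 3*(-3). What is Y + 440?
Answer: 2032/5 ≈ 406.40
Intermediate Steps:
U = -9
W(u, Q) = 2 - 1/(-9 + 1/(Q + u)) (W(u, Q) = 2 - 1/(1/(u + Q) - 9) = 2 - 1/(1/(Q + u) - 9) = 2 - 1/(-9 + 1/(Q + u)))
Y = -168/5 (Y = -4*(2 - 19*0 - 19*(-1))/(1 - 9*0 - 9*(-1))*4 = -4*(2 + 0 + 19)/(1 + 0 + 9)*4 = -4*21/10*4 = -42/5*4 = -168/5 ≈ -33.600)
Y + 440 = -168/5 + 440 = 2032/5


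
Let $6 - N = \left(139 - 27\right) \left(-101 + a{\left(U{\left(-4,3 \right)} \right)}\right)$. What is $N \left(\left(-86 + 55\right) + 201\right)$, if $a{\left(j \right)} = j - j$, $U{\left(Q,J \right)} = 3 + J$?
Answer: $1924060$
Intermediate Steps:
$a{\left(j \right)} = 0$
$N = 11318$ ($N = 6 - \left(139 - 27\right) \left(-101 + 0\right) = 6 - 112 \left(-101\right) = 6 - -11312 = 6 + 11312 = 11318$)
$N \left(\left(-86 + 55\right) + 201\right) = 11318 \left(\left(-86 + 55\right) + 201\right) = 11318 \left(-31 + 201\right) = 11318 \cdot 170 = 1924060$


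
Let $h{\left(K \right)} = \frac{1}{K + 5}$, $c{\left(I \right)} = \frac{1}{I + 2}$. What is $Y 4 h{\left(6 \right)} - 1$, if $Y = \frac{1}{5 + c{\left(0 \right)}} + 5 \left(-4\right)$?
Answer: $- \frac{993}{121} \approx -8.2066$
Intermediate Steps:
$c{\left(I \right)} = \frac{1}{2 + I}$
$h{\left(K \right)} = \frac{1}{5 + K}$
$Y = - \frac{218}{11}$ ($Y = \frac{1}{5 + \frac{1}{2 + 0}} + 5 \left(-4\right) = \frac{1}{5 + \frac{1}{2}} - 20 = \frac{1}{\frac{11}{2}} - 20 = \frac{2}{11} - 20 = - \frac{218}{11} \approx -19.818$)
$Y 4 h{\left(6 \right)} - 1 = - \frac{218 \frac{4}{5 + 6}}{11} - 1 = - \frac{218 \cdot \frac{4}{11}}{11} - 1 = - \frac{218 \cdot 4 \cdot \frac{1}{11}}{11} - 1 = \left(- \frac{218}{11}\right) \frac{4}{11} - 1 = - \frac{872}{121} - 1 = - \frac{993}{121}$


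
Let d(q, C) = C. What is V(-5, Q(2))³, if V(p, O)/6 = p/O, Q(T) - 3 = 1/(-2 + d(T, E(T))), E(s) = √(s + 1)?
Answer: 33750 + 20250*√3 ≈ 68824.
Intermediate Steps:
E(s) = √(1 + s)
Q(T) = 3 + 1/(-2 + √(1 + T))
V(p, O) = 6*p/O (V(p, O) = 6*(p/O) = 6*p/O)
V(-5, Q(2))³ = (6*(-5)/((-5 + 3*√(1 + 2))/(-2 + √(1 + 2))))³ = (6*(-5)/((-5 + 3*√3)/(-2 + √3)))³ = (6*(-5)*((-2 + √3)/(-5 + 3*√3)))³ = (-30*(-2 + √3)/(-5 + 3*√3))³ = -27000*(-2 + √3)³/(-5 + 3*√3)³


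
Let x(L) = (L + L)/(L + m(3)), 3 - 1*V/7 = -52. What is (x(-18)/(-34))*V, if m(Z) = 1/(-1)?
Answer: -6930/323 ≈ -21.455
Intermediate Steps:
m(Z) = -1
V = 385 (V = 21 - 7*(-52) = 21 + 364 = 385)
x(L) = 2*L/(-1 + L) (x(L) = (L + L)/(L - 1) = (2*L)/(-1 + L) = 2*L/(-1 + L))
(x(-18)/(-34))*V = ((2*(-18)/(-1 - 18))/(-34))*385 = ((2*(-18)/(-19))*(-1/34))*385 = ((2*(-18)*(-1/19))*(-1/34))*385 = ((36/19)*(-1/34))*385 = -18/323*385 = -6930/323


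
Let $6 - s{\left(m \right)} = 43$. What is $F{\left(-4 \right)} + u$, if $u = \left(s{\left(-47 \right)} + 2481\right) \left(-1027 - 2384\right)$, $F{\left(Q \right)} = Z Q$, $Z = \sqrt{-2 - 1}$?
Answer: $-8336484 - 4 i \sqrt{3} \approx -8.3365 \cdot 10^{6} - 6.9282 i$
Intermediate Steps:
$s{\left(m \right)} = -37$ ($s{\left(m \right)} = 6 - 43 = -37$)
$Z = i \sqrt{3}$ ($Z = \sqrt{-3} = i \sqrt{3} \approx 1.732 i$)
$F{\left(Q \right)} = i Q \sqrt{3}$ ($F{\left(Q \right)} = i \sqrt{3} Q = i Q \sqrt{3}$)
$u = -8336484$ ($u = \left(-37 + 2481\right) \left(-1027 - 2384\right) = 2444 \left(-3411\right) = -8336484$)
$F{\left(-4 \right)} + u = i \left(-4\right) \sqrt{3} - 8336484 = - 4 i \sqrt{3} - 8336484 = -8336484 - 4 i \sqrt{3}$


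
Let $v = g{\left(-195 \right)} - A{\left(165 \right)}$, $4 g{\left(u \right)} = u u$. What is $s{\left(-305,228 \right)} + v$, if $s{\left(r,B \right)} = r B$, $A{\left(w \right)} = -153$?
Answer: $- \frac{239523}{4} \approx -59881.0$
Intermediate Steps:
$g{\left(u \right)} = \frac{u^{2}}{4}$ ($g{\left(u \right)} = \frac{u u}{4} = \frac{u^{2}}{4}$)
$v = \frac{38637}{4}$ ($v = \frac{\left(-195\right)^{2}}{4} - -153 = \frac{1}{4} \cdot 38025 + 153 = \frac{38025}{4} + 153 = \frac{38637}{4} \approx 9659.3$)
$s{\left(r,B \right)} = B r$
$s{\left(-305,228 \right)} + v = 228 \left(-305\right) + \frac{38637}{4} = -69540 + \frac{38637}{4} = - \frac{239523}{4}$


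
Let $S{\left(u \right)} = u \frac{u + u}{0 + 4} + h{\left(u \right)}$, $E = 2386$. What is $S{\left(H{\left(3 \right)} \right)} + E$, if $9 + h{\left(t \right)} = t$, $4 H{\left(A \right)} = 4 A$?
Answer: $\frac{4769}{2} \approx 2384.5$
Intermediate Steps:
$H{\left(A \right)} = A$ ($H{\left(A \right)} = \frac{4 A}{4} = A$)
$h{\left(t \right)} = -9 + t$
$S{\left(u \right)} = -9 + u + \frac{u^{2}}{2}$ ($S{\left(u \right)} = u \frac{u + u}{0 + 4} + \left(-9 + u\right) = u \frac{2 u}{4} + \left(-9 + u\right) = u 2 u \frac{1}{4} + \left(-9 + u\right) = u \frac{u}{2} + \left(-9 + u\right) = \frac{u^{2}}{2} + \left(-9 + u\right) = -9 + u + \frac{u^{2}}{2}$)
$S{\left(H{\left(3 \right)} \right)} + E = \left(-9 + 3 + \frac{3^{2}}{2}\right) + 2386 = \left(-9 + 3 + \frac{1}{2} \cdot 9\right) + 2386 = \left(-9 + 3 + \frac{9}{2}\right) + 2386 = - \frac{3}{2} + 2386 = \frac{4769}{2}$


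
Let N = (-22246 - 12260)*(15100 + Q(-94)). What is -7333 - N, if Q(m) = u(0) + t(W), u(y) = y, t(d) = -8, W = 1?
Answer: 520757219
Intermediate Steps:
Q(m) = -8 (Q(m) = 0 - 8 = -8)
N = -520764552 (N = (-22246 - 12260)*(15100 - 8) = -34506*15092 = -520764552)
-7333 - N = -7333 - 1*(-520764552) = -7333 + 520764552 = 520757219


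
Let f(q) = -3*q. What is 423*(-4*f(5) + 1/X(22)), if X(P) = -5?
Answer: 126477/5 ≈ 25295.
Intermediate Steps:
423*(-4*f(5) + 1/X(22)) = 423*(-(-12)*5 + 1/(-5)) = 423*(-4*(-15) - ⅕) = 423*(60 - ⅕) = 423*(299/5) = 126477/5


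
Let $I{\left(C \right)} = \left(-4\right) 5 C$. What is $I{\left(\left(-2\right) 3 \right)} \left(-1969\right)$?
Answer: $-236280$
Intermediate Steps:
$I{\left(C \right)} = - 20 C$
$I{\left(\left(-2\right) 3 \right)} \left(-1969\right) = - 20 \left(\left(-2\right) 3\right) \left(-1969\right) = \left(-20\right) \left(-6\right) \left(-1969\right) = 120 \left(-1969\right) = -236280$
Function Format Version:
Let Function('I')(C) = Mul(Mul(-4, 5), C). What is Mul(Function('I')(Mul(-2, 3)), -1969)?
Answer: -236280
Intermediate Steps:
Function('I')(C) = Mul(-20, C)
Mul(Function('I')(Mul(-2, 3)), -1969) = Mul(Mul(-20, Mul(-2, 3)), -1969) = Mul(Mul(-20, -6), -1969) = Mul(120, -1969) = -236280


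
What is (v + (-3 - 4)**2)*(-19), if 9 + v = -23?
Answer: -323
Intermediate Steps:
v = -32 (v = -9 - 23 = -32)
(v + (-3 - 4)**2)*(-19) = (-32 + (-3 - 4)**2)*(-19) = (-32 + (-7)**2)*(-19) = (-32 + 49)*(-19) = 17*(-19) = -323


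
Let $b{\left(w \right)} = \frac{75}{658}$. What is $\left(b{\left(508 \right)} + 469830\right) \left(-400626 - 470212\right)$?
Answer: $- \frac{134609006627085}{329} \approx -4.0915 \cdot 10^{11}$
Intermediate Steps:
$b{\left(w \right)} = \frac{75}{658}$ ($b{\left(w \right)} = 75 \cdot \frac{1}{658} = \frac{75}{658}$)
$\left(b{\left(508 \right)} + 469830\right) \left(-400626 - 470212\right) = \left(\frac{75}{658} + 469830\right) \left(-400626 - 470212\right) = \frac{309148215}{658} \left(-870838\right) = - \frac{134609006627085}{329}$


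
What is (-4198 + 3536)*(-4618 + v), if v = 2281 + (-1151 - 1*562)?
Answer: 2681100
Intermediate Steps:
v = 568 (v = 2281 + (-1151 - 562) = 2281 - 1713 = 568)
(-4198 + 3536)*(-4618 + v) = (-4198 + 3536)*(-4618 + 568) = -662*(-4050) = 2681100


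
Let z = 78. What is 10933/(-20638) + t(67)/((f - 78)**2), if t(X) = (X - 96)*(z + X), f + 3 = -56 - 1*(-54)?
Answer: -162100227/142175182 ≈ -1.1401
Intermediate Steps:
f = -5 (f = -3 + (-56 - 1*(-54)) = -3 + (-56 + 54) = -3 - 2 = -5)
t(X) = (-96 + X)*(78 + X) (t(X) = (X - 96)*(78 + X) = (-96 + X)*(78 + X))
10933/(-20638) + t(67)/((f - 78)**2) = 10933/(-20638) + (-7488 + 67**2 - 18*67)/((-5 - 78)**2) = 10933*(-1/20638) + (-7488 + 4489 - 1206)/((-83)**2) = -10933/20638 - 4205/6889 = -162100227/142175182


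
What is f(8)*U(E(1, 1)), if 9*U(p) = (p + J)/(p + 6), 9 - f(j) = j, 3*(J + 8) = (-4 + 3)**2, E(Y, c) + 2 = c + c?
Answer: -23/162 ≈ -0.14198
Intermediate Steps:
E(Y, c) = -2 + 2*c (E(Y, c) = -2 + (c + c) = -2 + 2*c)
J = -23/3 (J = -8 + (-4 + 3)**2/3 = -8 + (1/3)*(-1)**2 = -8 + (1/3)*1 = -8 + 1/3 = -23/3 ≈ -7.6667)
f(j) = 9 - j
U(p) = (-23/3 + p)/(9*(6 + p)) (U(p) = ((p - 23/3)/(p + 6))/9 = ((-23/3 + p)/(6 + p))/9 = (-23/3 + p)/(9*(6 + p)))
f(8)*U(E(1, 1)) = (9 - 1*8)*((-23 + 3*(-2 + 2*1))/(27*(6 + (-2 + 2*1)))) = (9 - 8)*((-23 + 3*(-2 + 2))/(27*(6 + (-2 + 2)))) = 1*((-23 + 3*0)/(27*(6 + 0))) = 1*((1/27)*(-23 + 0)/6) = 1*((1/27)*(1/6)*(-23)) = 1*(-23/162) = -23/162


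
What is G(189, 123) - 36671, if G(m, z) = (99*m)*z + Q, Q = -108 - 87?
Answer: 2264587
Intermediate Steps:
Q = -195
G(m, z) = -195 + 99*m*z (G(m, z) = (99*m)*z - 195 = 99*m*z - 195 = -195 + 99*m*z)
G(189, 123) - 36671 = (-195 + 99*189*123) - 36671 = (-195 + 2301453) - 36671 = 2301258 - 36671 = 2264587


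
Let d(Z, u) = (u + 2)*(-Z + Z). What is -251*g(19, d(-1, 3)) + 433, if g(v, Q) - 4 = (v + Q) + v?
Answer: -10109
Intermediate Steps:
d(Z, u) = 0 (d(Z, u) = (2 + u)*0 = 0)
g(v, Q) = 4 + Q + 2*v (g(v, Q) = 4 + ((v + Q) + v) = 4 + ((Q + v) + v) = 4 + (Q + 2*v) = 4 + Q + 2*v)
-251*g(19, d(-1, 3)) + 433 = -251*(4 + 0 + 2*19) + 433 = -251*(4 + 0 + 38) + 433 = -251*42 + 433 = -10542 + 433 = -10109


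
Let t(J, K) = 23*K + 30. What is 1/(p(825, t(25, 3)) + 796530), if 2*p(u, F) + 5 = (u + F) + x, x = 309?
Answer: 1/797144 ≈ 1.2545e-6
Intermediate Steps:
t(J, K) = 30 + 23*K
p(u, F) = 152 + F/2 + u/2 (p(u, F) = -5/2 + ((u + F) + 309)/2 = -5/2 + ((F + u) + 309)/2 = -5/2 + (309 + F + u)/2 = -5/2 + (309/2 + F/2 + u/2) = 152 + F/2 + u/2)
1/(p(825, t(25, 3)) + 796530) = 1/((152 + (30 + 23*3)/2 + (½)*825) + 796530) = 1/((152 + (30 + 69)/2 + 825/2) + 796530) = 1/((152 + (½)*99 + 825/2) + 796530) = 1/((152 + 99/2 + 825/2) + 796530) = 1/(614 + 796530) = 1/797144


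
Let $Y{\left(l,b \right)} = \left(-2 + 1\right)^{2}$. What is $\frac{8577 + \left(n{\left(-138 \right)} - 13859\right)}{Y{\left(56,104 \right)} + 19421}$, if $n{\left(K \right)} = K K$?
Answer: $\frac{6881}{9711} \approx 0.70858$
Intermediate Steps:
$n{\left(K \right)} = K^{2}$
$Y{\left(l,b \right)} = 1$ ($Y{\left(l,b \right)} = \left(-1\right)^{2} = 1$)
$\frac{8577 + \left(n{\left(-138 \right)} - 13859\right)}{Y{\left(56,104 \right)} + 19421} = \frac{8577 + \left(\left(-138\right)^{2} - 13859\right)}{1 + 19421} = \frac{8577 + \left(19044 - 13859\right)}{19422} = \left(8577 + 5185\right) \frac{1}{19422} = 13762 \cdot \frac{1}{19422} = \frac{6881}{9711}$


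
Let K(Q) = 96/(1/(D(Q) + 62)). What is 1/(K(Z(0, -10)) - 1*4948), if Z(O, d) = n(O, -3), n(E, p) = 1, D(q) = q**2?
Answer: 1/1100 ≈ 0.00090909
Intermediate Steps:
Z(O, d) = 1
K(Q) = 5952 + 96*Q**2 (K(Q) = 96/(1/(Q**2 + 62)) = 96/(1/(62 + Q**2)) = 96*(62 + Q**2) = 5952 + 96*Q**2)
1/(K(Z(0, -10)) - 1*4948) = 1/((5952 + 96*1**2) - 1*4948) = 1/((5952 + 96*1) - 4948) = 1/((5952 + 96) - 4948) = 1/(6048 - 4948) = 1/1100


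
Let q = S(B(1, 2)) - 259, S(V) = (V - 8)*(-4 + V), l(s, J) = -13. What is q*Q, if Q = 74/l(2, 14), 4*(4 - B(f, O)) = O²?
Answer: 18796/13 ≈ 1445.8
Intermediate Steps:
B(f, O) = 4 - O²/4
Q = -74/13 (Q = 74/(-13) = 74*(-1/13) = -74/13 ≈ -5.6923)
S(V) = (-8 + V)*(-4 + V)
q = -254 (q = (32 + (4 - ¼*2²)² - 12*(4 - ¼*2²)) - 259 = (32 + (4 - ¼*4)² - 12*(4 - ¼*4)) - 259 = (32 + (4 - 1)² - 12*(4 - 1)) - 259 = (32 + 3² - 12*3) - 259 = (32 + 9 - 36) - 259 = 5 - 259 = -254)
q*Q = -254*(-74/13) = 18796/13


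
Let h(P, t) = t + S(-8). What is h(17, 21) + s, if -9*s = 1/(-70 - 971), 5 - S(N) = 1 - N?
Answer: 159274/9369 ≈ 17.000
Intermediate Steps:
S(N) = 4 + N (S(N) = 5 - (1 - N) = 5 + (-1 + N) = 4 + N)
h(P, t) = -4 + t (h(P, t) = t + (4 - 8) = t - 4 = -4 + t)
s = 1/9369 (s = -1/(9*(-70 - 971)) = -⅑/(-1041) = -⅑*(-1/1041) = 1/9369 ≈ 0.00010673)
h(17, 21) + s = (-4 + 21) + 1/9369 = 17 + 1/9369 = 159274/9369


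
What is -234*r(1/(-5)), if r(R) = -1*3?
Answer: 702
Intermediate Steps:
r(R) = -3
-234*r(1/(-5)) = -234*(-3) = 702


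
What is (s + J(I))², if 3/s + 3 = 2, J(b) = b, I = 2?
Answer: 1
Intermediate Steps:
s = -3 (s = 3/(-3 + 2) = 3/(-1) = 3*(-1) = -3)
(s + J(I))² = (-3 + 2)² = (-1)² = 1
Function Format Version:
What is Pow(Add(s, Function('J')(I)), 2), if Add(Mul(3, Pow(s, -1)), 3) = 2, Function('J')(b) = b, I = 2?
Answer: 1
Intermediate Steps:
s = -3 (s = Mul(3, Pow(Add(-3, 2), -1)) = Mul(3, Pow(-1, -1)) = Mul(3, -1) = -3)
Pow(Add(s, Function('J')(I)), 2) = Pow(Add(-3, 2), 2) = Pow(-1, 2) = 1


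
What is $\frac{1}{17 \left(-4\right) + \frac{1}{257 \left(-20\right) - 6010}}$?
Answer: $- \frac{11150}{758201} \approx -0.014706$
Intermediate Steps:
$\frac{1}{17 \left(-4\right) + \frac{1}{257 \left(-20\right) - 6010}} = \frac{1}{-68 + \frac{1}{-5140 - 6010}} = \frac{1}{-68 + \frac{1}{-11150}} = \frac{1}{-68 - \frac{1}{11150}} = \frac{1}{- \frac{758201}{11150}} = - \frac{11150}{758201}$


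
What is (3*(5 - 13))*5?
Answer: -120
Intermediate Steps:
(3*(5 - 13))*5 = (3*(-8))*5 = -24*5 = -120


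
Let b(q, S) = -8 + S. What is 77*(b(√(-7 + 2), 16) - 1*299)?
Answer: -22407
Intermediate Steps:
77*(b(√(-7 + 2), 16) - 1*299) = 77*((-8 + 16) - 1*299) = 77*(8 - 299) = 77*(-291) = -22407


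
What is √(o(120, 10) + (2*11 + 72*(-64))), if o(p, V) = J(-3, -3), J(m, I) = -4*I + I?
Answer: I*√4577 ≈ 67.654*I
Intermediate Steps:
J(m, I) = -3*I
o(p, V) = 9 (o(p, V) = -3*(-3) = 9)
√(o(120, 10) + (2*11 + 72*(-64))) = √(9 + (2*11 + 72*(-64))) = √(9 + (22 - 4608)) = √(9 - 4586) = √(-4577) = I*√4577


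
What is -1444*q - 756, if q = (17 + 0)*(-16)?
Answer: 392012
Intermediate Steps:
q = -272 (q = 17*(-16) = -272)
-1444*q - 756 = -1444*(-272) - 756 = 392768 - 756 = 392012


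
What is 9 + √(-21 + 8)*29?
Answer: 9 + 29*I*√13 ≈ 9.0 + 104.56*I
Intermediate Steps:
9 + √(-21 + 8)*29 = 9 + √(-13)*29 = 9 + (I*√13)*29 = 9 + 29*I*√13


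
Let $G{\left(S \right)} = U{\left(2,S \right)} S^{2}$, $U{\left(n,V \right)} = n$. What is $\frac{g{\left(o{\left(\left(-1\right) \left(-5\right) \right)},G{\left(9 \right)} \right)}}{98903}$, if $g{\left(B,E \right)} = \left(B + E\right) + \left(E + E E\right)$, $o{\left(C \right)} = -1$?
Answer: $\frac{26567}{98903} \approx 0.26862$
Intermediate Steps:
$G{\left(S \right)} = 2 S^{2}$
$g{\left(B,E \right)} = B + E^{2} + 2 E$ ($g{\left(B,E \right)} = \left(B + E\right) + \left(E + E^{2}\right) = B + E^{2} + 2 E$)
$\frac{g{\left(o{\left(\left(-1\right) \left(-5\right) \right)},G{\left(9 \right)} \right)}}{98903} = \frac{-1 + \left(2 \cdot 9^{2}\right)^{2} + 2 \cdot 2 \cdot 9^{2}}{98903} = \left(-1 + \left(2 \cdot 81\right)^{2} + 2 \cdot 2 \cdot 81\right) \frac{1}{98903} = \left(-1 + 162^{2} + 2 \cdot 162\right) \frac{1}{98903} = \left(-1 + 26244 + 324\right) \frac{1}{98903} = 26567 \cdot \frac{1}{98903} = \frac{26567}{98903}$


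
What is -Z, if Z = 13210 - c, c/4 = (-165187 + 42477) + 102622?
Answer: -93562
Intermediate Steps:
c = -80352 (c = 4*((-165187 + 42477) + 102622) = 4*(-122710 + 102622) = 4*(-20088) = -80352)
Z = 93562 (Z = 13210 - 1*(-80352) = 13210 + 80352 = 93562)
-Z = -1*93562 = -93562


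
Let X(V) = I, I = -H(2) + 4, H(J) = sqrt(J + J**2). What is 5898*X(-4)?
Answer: 23592 - 5898*sqrt(6) ≈ 9144.9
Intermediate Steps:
I = 4 - sqrt(6) (I = -sqrt(2*(1 + 2)) + 4 = -sqrt(2*3) + 4 = -sqrt(6) + 4 = 4 - sqrt(6) ≈ 1.5505)
X(V) = 4 - sqrt(6)
5898*X(-4) = 5898*(4 - sqrt(6)) = 23592 - 5898*sqrt(6)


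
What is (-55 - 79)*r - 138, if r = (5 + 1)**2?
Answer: -4962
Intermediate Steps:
r = 36 (r = 6**2 = 36)
(-55 - 79)*r - 138 = (-55 - 79)*36 - 138 = -134*36 - 138 = -4824 - 138 = -4962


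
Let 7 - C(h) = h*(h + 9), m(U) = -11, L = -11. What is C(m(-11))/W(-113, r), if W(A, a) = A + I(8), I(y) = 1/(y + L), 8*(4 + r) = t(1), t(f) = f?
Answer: 9/68 ≈ 0.13235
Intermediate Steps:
r = -31/8 (r = -4 + (⅛)*1 = -4 + ⅛ = -31/8 ≈ -3.8750)
I(y) = 1/(-11 + y) (I(y) = 1/(y - 11) = 1/(-11 + y))
C(h) = 7 - h*(9 + h) (C(h) = 7 - h*(h + 9) = 7 - h*(9 + h))
W(A, a) = -⅓ + A (W(A, a) = A + 1/(-11 + 8) = A + 1/(-3) = A - ⅓ = -⅓ + A)
C(m(-11))/W(-113, r) = (7 - 1*(-11)² - 9*(-11))/(-⅓ - 113) = (7 - 1*121 + 99)/(-340/3) = (7 - 121 + 99)*(-3/340) = -15*(-3/340) = 9/68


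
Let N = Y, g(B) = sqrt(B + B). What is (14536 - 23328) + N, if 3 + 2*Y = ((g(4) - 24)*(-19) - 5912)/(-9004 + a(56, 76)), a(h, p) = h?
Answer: -39340755/4474 + 19*sqrt(2)/8948 ≈ -8793.2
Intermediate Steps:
g(B) = sqrt(2)*sqrt(B) (g(B) = sqrt(2*B) = sqrt(2)*sqrt(B))
Y = -5347/4474 + 19*sqrt(2)/8948 (Y = -3/2 + (((sqrt(2)*sqrt(4) - 24)*(-19) - 5912)/(-9004 + 56))/2 = -3/2 + (((sqrt(2)*2 - 24)*(-19) - 5912)/(-8948))/2 = -3/2 + (((2*sqrt(2) - 24)*(-19) - 5912)*(-1/8948))/2 = -3/2 + (((-24 + 2*sqrt(2))*(-19) - 5912)*(-1/8948))/2 = -3/2 + (((456 - 38*sqrt(2)) - 5912)*(-1/8948))/2 = -3/2 + ((-5456 - 38*sqrt(2))*(-1/8948))/2 = -3/2 + (1364/2237 + 19*sqrt(2)/4474)/2 = -3/2 + (682/2237 + 19*sqrt(2)/8948) = -5347/4474 + 19*sqrt(2)/8948 ≈ -1.1921)
N = -5347/4474 + 19*sqrt(2)/8948 ≈ -1.1921
(14536 - 23328) + N = (14536 - 23328) + (-5347/4474 + 19*sqrt(2)/8948) = -8792 + (-5347/4474 + 19*sqrt(2)/8948) = -39340755/4474 + 19*sqrt(2)/8948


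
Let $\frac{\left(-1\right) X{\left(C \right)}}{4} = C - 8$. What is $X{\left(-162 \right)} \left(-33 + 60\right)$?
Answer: $18360$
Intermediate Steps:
$X{\left(C \right)} = 32 - 4 C$ ($X{\left(C \right)} = - 4 \left(C - 8\right) = - 4 \left(-8 + C\right) = 32 - 4 C$)
$X{\left(-162 \right)} \left(-33 + 60\right) = \left(32 - -648\right) \left(-33 + 60\right) = \left(32 + 648\right) 27 = 680 \cdot 27 = 18360$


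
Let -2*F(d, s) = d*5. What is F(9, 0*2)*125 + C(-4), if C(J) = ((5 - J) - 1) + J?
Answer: -5617/2 ≈ -2808.5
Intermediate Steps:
C(J) = 4 (C(J) = (4 - J) + J = 4)
F(d, s) = -5*d/2 (F(d, s) = -d*5/2 = -5*d/2)
F(9, 0*2)*125 + C(-4) = -5/2*9*125 + 4 = -45/2*125 + 4 = -5625/2 + 4 = -5617/2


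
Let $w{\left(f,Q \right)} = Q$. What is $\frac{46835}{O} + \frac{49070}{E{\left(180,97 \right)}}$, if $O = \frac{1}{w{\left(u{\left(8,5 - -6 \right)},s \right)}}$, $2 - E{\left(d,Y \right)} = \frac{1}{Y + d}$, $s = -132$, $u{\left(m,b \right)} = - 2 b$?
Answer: $- \frac{486453610}{79} \approx -6.1576 \cdot 10^{6}$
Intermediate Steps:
$E{\left(d,Y \right)} = 2 - \frac{1}{Y + d}$
$O = - \frac{1}{132}$ ($O = \frac{1}{-132} = - \frac{1}{132} \approx -0.0075758$)
$\frac{46835}{O} + \frac{49070}{E{\left(180,97 \right)}} = \frac{46835}{- \frac{1}{132}} + \frac{49070}{\frac{1}{97 + 180} \left(-1 + 2 \cdot 97 + 2 \cdot 180\right)} = 46835 \left(-132\right) + \frac{49070}{\frac{1}{277} \left(-1 + 194 + 360\right)} = -6182220 + \frac{49070}{\frac{1}{277} \cdot 553} = -6182220 + \frac{49070}{\frac{553}{277}} = -6182220 + 49070 \cdot \frac{277}{553} = -6182220 + \frac{1941770}{79} = - \frac{486453610}{79}$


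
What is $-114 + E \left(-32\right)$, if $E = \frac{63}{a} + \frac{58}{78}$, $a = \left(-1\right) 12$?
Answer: $\frac{1178}{39} \approx 30.205$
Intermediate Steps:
$a = -12$
$E = - \frac{703}{156}$ ($E = \frac{63}{-12} + \frac{58}{78} = 63 \left(- \frac{1}{12}\right) + 58 \cdot \frac{1}{78} = - \frac{21}{4} + \frac{29}{39} = - \frac{703}{156} \approx -4.5064$)
$-114 + E \left(-32\right) = -114 - - \frac{5624}{39} = -114 + \frac{5624}{39} = \frac{1178}{39}$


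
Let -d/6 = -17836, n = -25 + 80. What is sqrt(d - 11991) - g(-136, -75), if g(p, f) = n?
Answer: -55 + 5*sqrt(3801) ≈ 253.26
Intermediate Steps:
n = 55
g(p, f) = 55
d = 107016 (d = -6*(-17836) = 107016)
sqrt(d - 11991) - g(-136, -75) = sqrt(107016 - 11991) - 1*55 = sqrt(95025) - 55 = 5*sqrt(3801) - 55 = -55 + 5*sqrt(3801)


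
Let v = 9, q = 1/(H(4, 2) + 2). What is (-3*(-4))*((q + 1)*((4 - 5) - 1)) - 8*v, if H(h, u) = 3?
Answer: -504/5 ≈ -100.80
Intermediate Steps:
q = ⅕ (q = 1/(3 + 2) = 1/5 = ⅕ ≈ 0.20000)
(-3*(-4))*((q + 1)*((4 - 5) - 1)) - 8*v = (-3*(-4))*((⅕ + 1)*((4 - 5) - 1)) - 8*9 = 12*(6*(-1 - 1)/5) - 72 = 12*((6/5)*(-2)) - 72 = 12*(-12/5) - 72 = -144/5 - 72 = -504/5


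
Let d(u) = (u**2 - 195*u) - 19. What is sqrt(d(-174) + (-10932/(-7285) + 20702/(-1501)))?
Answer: sqrt(7673339281271768745)/10934785 ≈ 253.33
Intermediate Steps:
d(u) = -19 + u**2 - 195*u
sqrt(d(-174) + (-10932/(-7285) + 20702/(-1501))) = sqrt((-19 + (-174)**2 - 195*(-174)) + (-10932/(-7285) + 20702/(-1501))) = sqrt((-19 + 30276 + 33930) + (-10932*(-1/7285) + 20702*(-1/1501))) = sqrt(64187 + (10932/7285 - 20702/1501)) = sqrt(64187 - 134405138/10934785) = sqrt(701736639657/10934785) = sqrt(7673339281271768745)/10934785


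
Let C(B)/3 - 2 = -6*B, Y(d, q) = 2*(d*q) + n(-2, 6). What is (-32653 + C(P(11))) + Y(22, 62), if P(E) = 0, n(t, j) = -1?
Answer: -29920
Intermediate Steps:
Y(d, q) = -1 + 2*d*q (Y(d, q) = 2*(d*q) - 1 = 2*d*q - 1 = -1 + 2*d*q)
C(B) = 6 - 18*B (C(B) = 6 + 3*(-6*B) = 6 - 18*B)
(-32653 + C(P(11))) + Y(22, 62) = (-32653 + (6 - 18*0)) + (-1 + 2*22*62) = (-32653 + (6 + 0)) + (-1 + 2728) = (-32653 + 6) + 2727 = -32647 + 2727 = -29920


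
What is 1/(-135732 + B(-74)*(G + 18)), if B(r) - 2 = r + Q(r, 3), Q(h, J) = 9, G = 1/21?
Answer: -1/136869 ≈ -7.3063e-6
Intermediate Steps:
G = 1/21 ≈ 0.047619
B(r) = 11 + r (B(r) = 2 + (r + 9) = 2 + (9 + r) = 11 + r)
1/(-135732 + B(-74)*(G + 18)) = 1/(-135732 + (11 - 74)*(1/21 + 18)) = 1/(-135732 - 63*379/21) = 1/(-135732 - 1137) = 1/(-136869) = -1/136869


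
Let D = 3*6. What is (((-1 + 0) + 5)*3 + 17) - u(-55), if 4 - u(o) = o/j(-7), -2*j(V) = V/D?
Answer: -1805/7 ≈ -257.86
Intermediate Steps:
D = 18
j(V) = -V/36 (j(V) = -V/(2*18) = -V/36)
u(o) = 4 - 36*o/7 (u(o) = 4 - o/((-1/36*(-7))) = 4 - o/7/36 = 4 - o*36/7 = 4 - 36*o/7)
(((-1 + 0) + 5)*3 + 17) - u(-55) = (((-1 + 0) + 5)*3 + 17) - (4 - 36/7*(-55)) = ((-1 + 5)*3 + 17) - (4 + 1980/7) = (4*3 + 17) - 1*2008/7 = (12 + 17) - 2008/7 = 29 - 2008/7 = -1805/7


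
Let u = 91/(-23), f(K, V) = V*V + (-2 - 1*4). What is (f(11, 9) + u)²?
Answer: 2669956/529 ≈ 5047.2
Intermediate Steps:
f(K, V) = -6 + V² (f(K, V) = V² + (-2 - 4) = V² - 6 = -6 + V²)
u = -91/23 (u = 91*(-1/23) = -91/23 ≈ -3.9565)
(f(11, 9) + u)² = ((-6 + 9²) - 91/23)² = ((-6 + 81) - 91/23)² = (75 - 91/23)² = (1634/23)² = 2669956/529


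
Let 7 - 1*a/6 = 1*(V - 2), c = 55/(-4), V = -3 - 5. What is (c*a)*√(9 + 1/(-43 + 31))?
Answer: -935*√321/4 ≈ -4188.0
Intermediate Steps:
V = -8
c = -55/4 (c = 55*(-¼) = -55/4 ≈ -13.750)
a = 102 (a = 42 - 6*(-8 - 2) = 42 - 6*(-10) = 42 + 60 = 102)
(c*a)*√(9 + 1/(-43 + 31)) = (-55/4*102)*√(9 + 1/(-43 + 31)) = -2805*√(9 + 1/(-12))/2 = -2805*√(9 - 1/12)/2 = -935*√321/4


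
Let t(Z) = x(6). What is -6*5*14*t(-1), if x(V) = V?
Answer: -2520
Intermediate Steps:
t(Z) = 6
-6*5*14*t(-1) = -6*5*14*6 = -420*6 = -6*420 = -2520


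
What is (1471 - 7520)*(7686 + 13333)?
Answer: -127143931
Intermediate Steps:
(1471 - 7520)*(7686 + 13333) = -6049*21019 = -127143931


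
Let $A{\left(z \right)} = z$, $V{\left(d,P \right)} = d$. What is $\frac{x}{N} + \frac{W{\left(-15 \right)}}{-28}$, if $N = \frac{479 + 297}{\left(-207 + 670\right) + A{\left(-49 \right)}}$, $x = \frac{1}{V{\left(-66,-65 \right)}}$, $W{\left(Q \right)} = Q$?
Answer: $\frac{31527}{59752} \approx 0.52763$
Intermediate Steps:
$x = - \frac{1}{66}$ ($x = \frac{1}{-66} = - \frac{1}{66} \approx -0.015152$)
$N = \frac{388}{207}$ ($N = \frac{479 + 297}{\left(-207 + 670\right) - 49} = \frac{776}{463 - 49} = \frac{776}{414} = 776 \cdot \frac{1}{414} = \frac{388}{207} \approx 1.8744$)
$\frac{x}{N} + \frac{W{\left(-15 \right)}}{-28} = - \frac{1}{66 \cdot \frac{388}{207}} - \frac{15}{-28} = \left(- \frac{1}{66}\right) \frac{207}{388} - - \frac{15}{28} = - \frac{69}{8536} + \frac{15}{28} = \frac{31527}{59752}$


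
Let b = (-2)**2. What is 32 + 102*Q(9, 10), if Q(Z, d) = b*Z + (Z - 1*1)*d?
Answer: 11864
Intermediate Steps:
b = 4
Q(Z, d) = 4*Z + d*(-1 + Z) (Q(Z, d) = 4*Z + (Z - 1*1)*d = 4*Z + (Z - 1)*d = 4*Z + (-1 + Z)*d = 4*Z + d*(-1 + Z))
32 + 102*Q(9, 10) = 32 + 102*(-1*10 + 4*9 + 9*10) = 32 + 102*(-10 + 36 + 90) = 32 + 102*116 = 32 + 11832 = 11864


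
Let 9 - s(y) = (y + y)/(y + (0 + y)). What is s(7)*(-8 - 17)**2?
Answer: 5000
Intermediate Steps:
s(y) = 8 (s(y) = 9 - (y + y)/(y + (0 + y)) = 9 - 2*y/(y + y) = 9 - 2*y/(2*y) = 9 - 2*y*1/(2*y) = 9 - 1*1 = 9 - 1 = 8)
s(7)*(-8 - 17)**2 = 8*(-8 - 17)**2 = 8*(-25)**2 = 8*625 = 5000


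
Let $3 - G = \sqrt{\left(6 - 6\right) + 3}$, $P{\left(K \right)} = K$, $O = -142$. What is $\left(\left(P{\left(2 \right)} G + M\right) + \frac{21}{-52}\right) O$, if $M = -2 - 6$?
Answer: $\frac{8875}{26} + 284 \sqrt{3} \approx 833.25$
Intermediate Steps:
$M = -8$ ($M = -2 - 6 = -8$)
$G = 3 - \sqrt{3}$ ($G = 3 - \sqrt{\left(6 - 6\right) + 3} = 3 - \sqrt{0 + 3} = 3 - \sqrt{3} \approx 1.268$)
$\left(\left(P{\left(2 \right)} G + M\right) + \frac{21}{-52}\right) O = \left(\left(2 \left(3 - \sqrt{3}\right) - 8\right) + \frac{21}{-52}\right) \left(-142\right) = \left(\left(\left(6 - 2 \sqrt{3}\right) - 8\right) + 21 \left(- \frac{1}{52}\right)\right) \left(-142\right) = \left(\left(-2 - 2 \sqrt{3}\right) - \frac{21}{52}\right) \left(-142\right) = \left(- \frac{125}{52} - 2 \sqrt{3}\right) \left(-142\right) = \frac{8875}{26} + 284 \sqrt{3}$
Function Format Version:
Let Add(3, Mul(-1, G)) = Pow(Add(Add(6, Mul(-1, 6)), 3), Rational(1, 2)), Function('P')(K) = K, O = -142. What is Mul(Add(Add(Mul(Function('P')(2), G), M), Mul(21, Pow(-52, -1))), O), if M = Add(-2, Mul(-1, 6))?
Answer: Add(Rational(8875, 26), Mul(284, Pow(3, Rational(1, 2)))) ≈ 833.25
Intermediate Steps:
M = -8 (M = Add(-2, -6) = -8)
G = Add(3, Mul(-1, Pow(3, Rational(1, 2)))) (G = Add(3, Mul(-1, Pow(Add(Add(6, Mul(-1, 6)), 3), Rational(1, 2)))) = Add(3, Mul(-1, Pow(Add(Add(6, -6), 3), Rational(1, 2)))) = Add(3, Mul(-1, Pow(Add(0, 3), Rational(1, 2)))) = Add(3, Mul(-1, Pow(3, Rational(1, 2)))) ≈ 1.2680)
Mul(Add(Add(Mul(Function('P')(2), G), M), Mul(21, Pow(-52, -1))), O) = Mul(Add(Add(Mul(2, Add(3, Mul(-1, Pow(3, Rational(1, 2))))), -8), Mul(21, Pow(-52, -1))), -142) = Mul(Add(Add(Add(6, Mul(-2, Pow(3, Rational(1, 2)))), -8), Mul(21, Rational(-1, 52))), -142) = Mul(Add(Add(-2, Mul(-2, Pow(3, Rational(1, 2)))), Rational(-21, 52)), -142) = Mul(Add(Rational(-125, 52), Mul(-2, Pow(3, Rational(1, 2)))), -142) = Add(Rational(8875, 26), Mul(284, Pow(3, Rational(1, 2))))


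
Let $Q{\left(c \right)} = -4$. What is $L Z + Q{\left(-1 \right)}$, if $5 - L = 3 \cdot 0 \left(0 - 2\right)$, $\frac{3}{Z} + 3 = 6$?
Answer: $1$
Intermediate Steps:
$Z = 1$ ($Z = \frac{3}{-3 + 6} = \frac{3}{3} = 3 \cdot \frac{1}{3} = 1$)
$L = 5$ ($L = 5 - 3 \cdot 0 \left(0 - 2\right) = 5 - 0 \left(-2\right) = 5 - 0 = 5 + 0 = 5$)
$L Z + Q{\left(-1 \right)} = 5 \cdot 1 - 4 = 5 - 4 = 1$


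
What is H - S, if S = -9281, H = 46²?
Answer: 11397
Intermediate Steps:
H = 2116
H - S = 2116 - 1*(-9281) = 2116 + 9281 = 11397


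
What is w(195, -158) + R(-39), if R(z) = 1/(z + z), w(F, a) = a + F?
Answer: 2885/78 ≈ 36.987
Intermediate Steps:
w(F, a) = F + a
R(z) = 1/(2*z)
w(195, -158) + R(-39) = (195 - 158) + (1/2)/(-39) = 37 + (1/2)*(-1/39) = 37 - 1/78 = 2885/78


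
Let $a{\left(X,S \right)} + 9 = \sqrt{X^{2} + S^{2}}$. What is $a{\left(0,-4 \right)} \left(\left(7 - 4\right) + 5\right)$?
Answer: $-40$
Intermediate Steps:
$a{\left(X,S \right)} = -9 + \sqrt{S^{2} + X^{2}}$ ($a{\left(X,S \right)} = -9 + \sqrt{X^{2} + S^{2}} = -9 + \sqrt{S^{2} + X^{2}}$)
$a{\left(0,-4 \right)} \left(\left(7 - 4\right) + 5\right) = \left(-9 + \sqrt{\left(-4\right)^{2} + 0^{2}}\right) \left(\left(7 - 4\right) + 5\right) = \left(-9 + \sqrt{16 + 0}\right) \left(3 + 5\right) = \left(-9 + \sqrt{16}\right) 8 = \left(-9 + 4\right) 8 = \left(-5\right) 8 = -40$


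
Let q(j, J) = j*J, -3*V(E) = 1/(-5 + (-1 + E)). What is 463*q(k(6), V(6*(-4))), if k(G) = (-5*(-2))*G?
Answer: 926/3 ≈ 308.67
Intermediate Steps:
k(G) = 10*G
V(E) = -1/(3*(-6 + E)) (V(E) = -1/(3*(-5 + (-1 + E))) = -1/(3*(-6 + E)))
q(j, J) = J*j
463*q(k(6), V(6*(-4))) = 463*((-1/(-18 + 3*(6*(-4))))*(10*6)) = 463*(-1/(-18 + 3*(-24))*60) = 463*(-1/(-18 - 72)*60) = 463*(-1/(-90)*60) = 463*(-1*(-1/90)*60) = 463*((1/90)*60) = 463*(⅔) = 926/3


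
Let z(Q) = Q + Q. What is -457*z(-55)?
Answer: 50270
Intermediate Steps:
z(Q) = 2*Q
-457*z(-55) = -914*(-55) = -457*(-110) = 50270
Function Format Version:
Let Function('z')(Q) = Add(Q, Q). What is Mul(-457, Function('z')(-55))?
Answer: 50270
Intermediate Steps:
Function('z')(Q) = Mul(2, Q)
Mul(-457, Function('z')(-55)) = Mul(-457, Mul(2, -55)) = Mul(-457, -110) = 50270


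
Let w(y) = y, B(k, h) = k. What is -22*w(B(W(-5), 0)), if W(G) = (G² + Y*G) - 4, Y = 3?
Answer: -132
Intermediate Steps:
W(G) = -4 + G² + 3*G (W(G) = (G² + 3*G) - 4 = -4 + G² + 3*G)
-22*w(B(W(-5), 0)) = -22*(-4 + (-5)² + 3*(-5)) = -22*(-4 + 25 - 15) = -22*6 = -132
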